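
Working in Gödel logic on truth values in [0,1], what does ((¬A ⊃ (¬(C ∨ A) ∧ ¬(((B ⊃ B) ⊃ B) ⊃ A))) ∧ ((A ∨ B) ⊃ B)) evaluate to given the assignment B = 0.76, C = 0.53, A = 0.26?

1.00

¬A: Gödel ¬ of 0.26 = 0 (operand ≠ 0)
(C ∨ A) = max(0.53, 0.26) = 0.53
¬(C ∨ A): Gödel ¬ of 0.53 = 0 (operand ≠ 0)
(B ⊃ B): 0.76 ≤ 0.76, so result = 1
((B ⊃ B) ⊃ B): 1 > 0.76, so result = 0.76
(((B ⊃ B) ⊃ B) ⊃ A): 0.76 > 0.26, so result = 0.26
¬(((B ⊃ B) ⊃ B) ⊃ A): Gödel ¬ of 0.26 = 0 (operand ≠ 0)
(¬(C ∨ A) ∧ ¬(((B ⊃ B) ⊃ B) ⊃ A)) = min(0, 0) = 0
(¬A ⊃ (¬(C ∨ A) ∧ ¬(((B ⊃ B) ⊃ B) ⊃ A))): 0 ≤ 0, so result = 1
(A ∨ B) = max(0.26, 0.76) = 0.76
((A ∨ B) ⊃ B): 0.76 ≤ 0.76, so result = 1
((¬A ⊃ (¬(C ∨ A) ∧ ¬(((B ⊃ B) ⊃ B) ⊃ A))) ∧ ((A ∨ B) ⊃ B)) = min(1, 1) = 1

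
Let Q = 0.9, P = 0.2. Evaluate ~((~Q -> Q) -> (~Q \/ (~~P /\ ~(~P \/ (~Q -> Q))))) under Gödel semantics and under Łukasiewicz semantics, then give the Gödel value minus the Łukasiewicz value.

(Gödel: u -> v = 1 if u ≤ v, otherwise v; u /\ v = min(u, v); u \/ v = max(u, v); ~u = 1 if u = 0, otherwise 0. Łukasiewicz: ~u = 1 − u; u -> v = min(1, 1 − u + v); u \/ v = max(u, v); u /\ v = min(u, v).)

Gödel evaluation:
  ~Q: Gödel ¬ of 0.9 = 0 (operand ≠ 0)
  (~Q -> Q): 0 ≤ 0.9, so result = 1
  ~Q: Gödel ¬ of 0.9 = 0 (operand ≠ 0)
  ~P: Gödel ¬ of 0.2 = 0 (operand ≠ 0)
  ~~P: Gödel ¬ of 0 = 1 (operand is 0)
  ~P: Gödel ¬ of 0.2 = 0 (operand ≠ 0)
  ~Q: Gödel ¬ of 0.9 = 0 (operand ≠ 0)
  (~Q -> Q): 0 ≤ 0.9, so result = 1
  (~P \/ (~Q -> Q)) = max(0, 1) = 1
  ~(~P \/ (~Q -> Q)): Gödel ¬ of 1 = 0 (operand ≠ 0)
  (~~P /\ ~(~P \/ (~Q -> Q))) = min(1, 0) = 0
  (~Q \/ (~~P /\ ~(~P \/ (~Q -> Q)))) = max(0, 0) = 0
  ((~Q -> Q) -> (~Q \/ (~~P /\ ~(~P \/ (~Q -> Q))))): 1 > 0, so result = 0
  ~((~Q -> Q) -> (~Q \/ (~~P /\ ~(~P \/ (~Q -> Q))))): Gödel ¬ of 0 = 1 (operand is 0)
  Gödel value = 1
Łukasiewicz evaluation:
  ~Q: Łukasiewicz ¬ gives 1 − 0.9 = 0.1
  (~Q -> Q): min(1, 1 − 0.1 + 0.9) = 1
  ~Q: Łukasiewicz ¬ gives 1 − 0.9 = 0.1
  ~P: Łukasiewicz ¬ gives 1 − 0.2 = 0.8
  ~~P: Łukasiewicz ¬ gives 1 − 0.8 = 0.2
  ~P: Łukasiewicz ¬ gives 1 − 0.2 = 0.8
  ~Q: Łukasiewicz ¬ gives 1 − 0.9 = 0.1
  (~Q -> Q): min(1, 1 − 0.1 + 0.9) = 1
  (~P \/ (~Q -> Q)) = max(0.8, 1) = 1
  ~(~P \/ (~Q -> Q)): Łukasiewicz ¬ gives 1 − 1 = 0
  (~~P /\ ~(~P \/ (~Q -> Q))) = min(0.2, 0) = 0
  (~Q \/ (~~P /\ ~(~P \/ (~Q -> Q)))) = max(0.1, 0) = 0.1
  ((~Q -> Q) -> (~Q \/ (~~P /\ ~(~P \/ (~Q -> Q))))): min(1, 1 − 1 + 0.1) = 0.1
  ~((~Q -> Q) -> (~Q \/ (~~P /\ ~(~P \/ (~Q -> Q))))): Łukasiewicz ¬ gives 1 − 0.1 = 0.9
  Łukasiewicz value = 0.9
Difference: 1 − 0.9 = 0.10

0.10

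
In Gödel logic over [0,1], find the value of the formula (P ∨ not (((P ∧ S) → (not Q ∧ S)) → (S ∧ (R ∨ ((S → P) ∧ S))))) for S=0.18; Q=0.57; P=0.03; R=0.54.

0.03

(P ∧ S) = min(0.03, 0.18) = 0.03
not Q: Gödel ¬ of 0.57 = 0 (operand ≠ 0)
(not Q ∧ S) = min(0, 0.18) = 0
((P ∧ S) → (not Q ∧ S)): 0.03 > 0, so result = 0
(S → P): 0.18 > 0.03, so result = 0.03
((S → P) ∧ S) = min(0.03, 0.18) = 0.03
(R ∨ ((S → P) ∧ S)) = max(0.54, 0.03) = 0.54
(S ∧ (R ∨ ((S → P) ∧ S))) = min(0.18, 0.54) = 0.18
(((P ∧ S) → (not Q ∧ S)) → (S ∧ (R ∨ ((S → P) ∧ S)))): 0 ≤ 0.18, so result = 1
not (((P ∧ S) → (not Q ∧ S)) → (S ∧ (R ∨ ((S → P) ∧ S)))): Gödel ¬ of 1 = 0 (operand ≠ 0)
(P ∨ not (((P ∧ S) → (not Q ∧ S)) → (S ∧ (R ∨ ((S → P) ∧ S))))) = max(0.03, 0) = 0.03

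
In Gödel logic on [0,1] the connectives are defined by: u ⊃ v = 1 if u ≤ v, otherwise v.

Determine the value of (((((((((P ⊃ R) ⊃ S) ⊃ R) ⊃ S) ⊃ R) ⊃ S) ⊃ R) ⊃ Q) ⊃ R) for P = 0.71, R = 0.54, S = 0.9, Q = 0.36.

1.00

(P ⊃ R): 0.71 > 0.54, so result = 0.54
((P ⊃ R) ⊃ S): 0.54 ≤ 0.9, so result = 1
(((P ⊃ R) ⊃ S) ⊃ R): 1 > 0.54, so result = 0.54
((((P ⊃ R) ⊃ S) ⊃ R) ⊃ S): 0.54 ≤ 0.9, so result = 1
(((((P ⊃ R) ⊃ S) ⊃ R) ⊃ S) ⊃ R): 1 > 0.54, so result = 0.54
((((((P ⊃ R) ⊃ S) ⊃ R) ⊃ S) ⊃ R) ⊃ S): 0.54 ≤ 0.9, so result = 1
(((((((P ⊃ R) ⊃ S) ⊃ R) ⊃ S) ⊃ R) ⊃ S) ⊃ R): 1 > 0.54, so result = 0.54
((((((((P ⊃ R) ⊃ S) ⊃ R) ⊃ S) ⊃ R) ⊃ S) ⊃ R) ⊃ Q): 0.54 > 0.36, so result = 0.36
(((((((((P ⊃ R) ⊃ S) ⊃ R) ⊃ S) ⊃ R) ⊃ S) ⊃ R) ⊃ Q) ⊃ R): 0.36 ≤ 0.54, so result = 1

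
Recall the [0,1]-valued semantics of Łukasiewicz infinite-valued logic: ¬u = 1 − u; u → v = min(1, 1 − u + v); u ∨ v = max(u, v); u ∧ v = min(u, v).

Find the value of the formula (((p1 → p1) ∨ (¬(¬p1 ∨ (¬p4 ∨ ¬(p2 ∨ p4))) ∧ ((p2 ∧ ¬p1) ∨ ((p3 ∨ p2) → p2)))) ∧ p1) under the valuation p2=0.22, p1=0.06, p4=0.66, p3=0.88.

0.06

(p1 → p1): min(1, 1 − 0.06 + 0.06) = 1
¬p1: Łukasiewicz ¬ gives 1 − 0.06 = 0.94
¬p4: Łukasiewicz ¬ gives 1 − 0.66 = 0.34
(p2 ∨ p4) = max(0.22, 0.66) = 0.66
¬(p2 ∨ p4): Łukasiewicz ¬ gives 1 − 0.66 = 0.34
(¬p4 ∨ ¬(p2 ∨ p4)) = max(0.34, 0.34) = 0.34
(¬p1 ∨ (¬p4 ∨ ¬(p2 ∨ p4))) = max(0.94, 0.34) = 0.94
¬(¬p1 ∨ (¬p4 ∨ ¬(p2 ∨ p4))): Łukasiewicz ¬ gives 1 − 0.94 = 0.06
¬p1: Łukasiewicz ¬ gives 1 − 0.06 = 0.94
(p2 ∧ ¬p1) = min(0.22, 0.94) = 0.22
(p3 ∨ p2) = max(0.88, 0.22) = 0.88
((p3 ∨ p2) → p2): min(1, 1 − 0.88 + 0.22) = 0.34
((p2 ∧ ¬p1) ∨ ((p3 ∨ p2) → p2)) = max(0.22, 0.34) = 0.34
(¬(¬p1 ∨ (¬p4 ∨ ¬(p2 ∨ p4))) ∧ ((p2 ∧ ¬p1) ∨ ((p3 ∨ p2) → p2))) = min(0.06, 0.34) = 0.06
((p1 → p1) ∨ (¬(¬p1 ∨ (¬p4 ∨ ¬(p2 ∨ p4))) ∧ ((p2 ∧ ¬p1) ∨ ((p3 ∨ p2) → p2)))) = max(1, 0.06) = 1
(((p1 → p1) ∨ (¬(¬p1 ∨ (¬p4 ∨ ¬(p2 ∨ p4))) ∧ ((p2 ∧ ¬p1) ∨ ((p3 ∨ p2) → p2)))) ∧ p1) = min(1, 0.06) = 0.06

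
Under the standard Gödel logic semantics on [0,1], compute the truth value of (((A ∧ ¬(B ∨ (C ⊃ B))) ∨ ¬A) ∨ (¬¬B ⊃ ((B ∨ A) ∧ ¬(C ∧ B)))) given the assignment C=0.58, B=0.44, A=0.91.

(C ⊃ B): 0.58 > 0.44, so result = 0.44
(B ∨ (C ⊃ B)) = max(0.44, 0.44) = 0.44
¬(B ∨ (C ⊃ B)): Gödel ¬ of 0.44 = 0 (operand ≠ 0)
(A ∧ ¬(B ∨ (C ⊃ B))) = min(0.91, 0) = 0
¬A: Gödel ¬ of 0.91 = 0 (operand ≠ 0)
((A ∧ ¬(B ∨ (C ⊃ B))) ∨ ¬A) = max(0, 0) = 0
¬B: Gödel ¬ of 0.44 = 0 (operand ≠ 0)
¬¬B: Gödel ¬ of 0 = 1 (operand is 0)
(B ∨ A) = max(0.44, 0.91) = 0.91
(C ∧ B) = min(0.58, 0.44) = 0.44
¬(C ∧ B): Gödel ¬ of 0.44 = 0 (operand ≠ 0)
((B ∨ A) ∧ ¬(C ∧ B)) = min(0.91, 0) = 0
(¬¬B ⊃ ((B ∨ A) ∧ ¬(C ∧ B))): 1 > 0, so result = 0
(((A ∧ ¬(B ∨ (C ⊃ B))) ∨ ¬A) ∨ (¬¬B ⊃ ((B ∨ A) ∧ ¬(C ∧ B)))) = max(0, 0) = 0

0.00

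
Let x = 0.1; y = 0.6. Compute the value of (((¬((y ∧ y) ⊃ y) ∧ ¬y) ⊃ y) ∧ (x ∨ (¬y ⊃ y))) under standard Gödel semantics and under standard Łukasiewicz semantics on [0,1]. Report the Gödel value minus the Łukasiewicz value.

Gödel evaluation:
  (y ∧ y) = min(0.6, 0.6) = 0.6
  ((y ∧ y) ⊃ y): 0.6 ≤ 0.6, so result = 1
  ¬((y ∧ y) ⊃ y): Gödel ¬ of 1 = 0 (operand ≠ 0)
  ¬y: Gödel ¬ of 0.6 = 0 (operand ≠ 0)
  (¬((y ∧ y) ⊃ y) ∧ ¬y) = min(0, 0) = 0
  ((¬((y ∧ y) ⊃ y) ∧ ¬y) ⊃ y): 0 ≤ 0.6, so result = 1
  ¬y: Gödel ¬ of 0.6 = 0 (operand ≠ 0)
  (¬y ⊃ y): 0 ≤ 0.6, so result = 1
  (x ∨ (¬y ⊃ y)) = max(0.1, 1) = 1
  (((¬((y ∧ y) ⊃ y) ∧ ¬y) ⊃ y) ∧ (x ∨ (¬y ⊃ y))) = min(1, 1) = 1
  Gödel value = 1
Łukasiewicz evaluation:
  (y ∧ y) = min(0.6, 0.6) = 0.6
  ((y ∧ y) ⊃ y): min(1, 1 − 0.6 + 0.6) = 1
  ¬((y ∧ y) ⊃ y): Łukasiewicz ¬ gives 1 − 1 = 0
  ¬y: Łukasiewicz ¬ gives 1 − 0.6 = 0.4
  (¬((y ∧ y) ⊃ y) ∧ ¬y) = min(0, 0.4) = 0
  ((¬((y ∧ y) ⊃ y) ∧ ¬y) ⊃ y): min(1, 1 − 0 + 0.6) = 1
  ¬y: Łukasiewicz ¬ gives 1 − 0.6 = 0.4
  (¬y ⊃ y): min(1, 1 − 0.4 + 0.6) = 1
  (x ∨ (¬y ⊃ y)) = max(0.1, 1) = 1
  (((¬((y ∧ y) ⊃ y) ∧ ¬y) ⊃ y) ∧ (x ∨ (¬y ⊃ y))) = min(1, 1) = 1
  Łukasiewicz value = 1
Difference: 1 − 1 = 0.00

0.00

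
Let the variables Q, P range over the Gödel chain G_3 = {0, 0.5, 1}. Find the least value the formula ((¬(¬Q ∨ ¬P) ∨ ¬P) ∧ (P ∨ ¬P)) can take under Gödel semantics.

The minimum is attained at Q = 0, P = 0.5:
  ¬Q: Gödel ¬ of 0 = 1 (operand is 0)
  ¬P: Gödel ¬ of 0.5 = 0 (operand ≠ 0)
  (¬Q ∨ ¬P) = max(1, 0) = 1
  ¬(¬Q ∨ ¬P): Gödel ¬ of 1 = 0 (operand ≠ 0)
  ¬P: Gödel ¬ of 0.5 = 0 (operand ≠ 0)
  (¬(¬Q ∨ ¬P) ∨ ¬P) = max(0, 0) = 0
  ¬P: Gödel ¬ of 0.5 = 0 (operand ≠ 0)
  (P ∨ ¬P) = max(0.5, 0) = 0.5
  ((¬(¬Q ∨ ¬P) ∨ ¬P) ∧ (P ∨ ¬P)) = min(0, 0.5) = 0
Checking all 9 assignments confirms none give a value below 0.00.

0.00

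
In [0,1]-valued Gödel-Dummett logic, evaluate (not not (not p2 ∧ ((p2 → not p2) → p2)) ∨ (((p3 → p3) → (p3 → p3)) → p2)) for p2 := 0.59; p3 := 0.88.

not p2: Gödel ¬ of 0.59 = 0 (operand ≠ 0)
not p2: Gödel ¬ of 0.59 = 0 (operand ≠ 0)
(p2 → not p2): 0.59 > 0, so result = 0
((p2 → not p2) → p2): 0 ≤ 0.59, so result = 1
(not p2 ∧ ((p2 → not p2) → p2)) = min(0, 1) = 0
not (not p2 ∧ ((p2 → not p2) → p2)): Gödel ¬ of 0 = 1 (operand is 0)
not not (not p2 ∧ ((p2 → not p2) → p2)): Gödel ¬ of 1 = 0 (operand ≠ 0)
(p3 → p3): 0.88 ≤ 0.88, so result = 1
(p3 → p3): 0.88 ≤ 0.88, so result = 1
((p3 → p3) → (p3 → p3)): 1 ≤ 1, so result = 1
(((p3 → p3) → (p3 → p3)) → p2): 1 > 0.59, so result = 0.59
(not not (not p2 ∧ ((p2 → not p2) → p2)) ∨ (((p3 → p3) → (p3 → p3)) → p2)) = max(0, 0.59) = 0.59

0.59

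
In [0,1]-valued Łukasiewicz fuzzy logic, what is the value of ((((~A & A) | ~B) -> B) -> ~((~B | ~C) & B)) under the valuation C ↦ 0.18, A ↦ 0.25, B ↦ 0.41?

0.77

~A: Łukasiewicz ¬ gives 1 − 0.25 = 0.75
(~A & A) = min(0.75, 0.25) = 0.25
~B: Łukasiewicz ¬ gives 1 − 0.41 = 0.59
((~A & A) | ~B) = max(0.25, 0.59) = 0.59
(((~A & A) | ~B) -> B): min(1, 1 − 0.59 + 0.41) = 0.82
~B: Łukasiewicz ¬ gives 1 − 0.41 = 0.59
~C: Łukasiewicz ¬ gives 1 − 0.18 = 0.82
(~B | ~C) = max(0.59, 0.82) = 0.82
((~B | ~C) & B) = min(0.82, 0.41) = 0.41
~((~B | ~C) & B): Łukasiewicz ¬ gives 1 − 0.41 = 0.59
((((~A & A) | ~B) -> B) -> ~((~B | ~C) & B)): min(1, 1 − 0.82 + 0.59) = 0.77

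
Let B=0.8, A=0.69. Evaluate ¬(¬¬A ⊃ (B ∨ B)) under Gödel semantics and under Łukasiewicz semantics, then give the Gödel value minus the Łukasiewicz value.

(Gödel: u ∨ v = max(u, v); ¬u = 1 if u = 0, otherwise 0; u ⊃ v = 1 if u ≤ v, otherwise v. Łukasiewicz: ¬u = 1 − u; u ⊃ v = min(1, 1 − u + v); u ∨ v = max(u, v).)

Gödel evaluation:
  ¬A: Gödel ¬ of 0.69 = 0 (operand ≠ 0)
  ¬¬A: Gödel ¬ of 0 = 1 (operand is 0)
  (B ∨ B) = max(0.8, 0.8) = 0.8
  (¬¬A ⊃ (B ∨ B)): 1 > 0.8, so result = 0.8
  ¬(¬¬A ⊃ (B ∨ B)): Gödel ¬ of 0.8 = 0 (operand ≠ 0)
  Gödel value = 0
Łukasiewicz evaluation:
  ¬A: Łukasiewicz ¬ gives 1 − 0.69 = 0.31
  ¬¬A: Łukasiewicz ¬ gives 1 − 0.31 = 0.69
  (B ∨ B) = max(0.8, 0.8) = 0.8
  (¬¬A ⊃ (B ∨ B)): min(1, 1 − 0.69 + 0.8) = 1
  ¬(¬¬A ⊃ (B ∨ B)): Łukasiewicz ¬ gives 1 − 1 = 0
  Łukasiewicz value = 0
Difference: 0 − 0 = 0.00

0.00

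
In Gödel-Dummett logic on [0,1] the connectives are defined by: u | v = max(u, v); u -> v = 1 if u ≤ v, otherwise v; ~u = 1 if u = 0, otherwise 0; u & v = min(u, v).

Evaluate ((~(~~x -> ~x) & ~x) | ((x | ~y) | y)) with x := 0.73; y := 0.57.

0.73

~x: Gödel ¬ of 0.73 = 0 (operand ≠ 0)
~~x: Gödel ¬ of 0 = 1 (operand is 0)
~x: Gödel ¬ of 0.73 = 0 (operand ≠ 0)
(~~x -> ~x): 1 > 0, so result = 0
~(~~x -> ~x): Gödel ¬ of 0 = 1 (operand is 0)
~x: Gödel ¬ of 0.73 = 0 (operand ≠ 0)
(~(~~x -> ~x) & ~x) = min(1, 0) = 0
~y: Gödel ¬ of 0.57 = 0 (operand ≠ 0)
(x | ~y) = max(0.73, 0) = 0.73
((x | ~y) | y) = max(0.73, 0.57) = 0.73
((~(~~x -> ~x) & ~x) | ((x | ~y) | y)) = max(0, 0.73) = 0.73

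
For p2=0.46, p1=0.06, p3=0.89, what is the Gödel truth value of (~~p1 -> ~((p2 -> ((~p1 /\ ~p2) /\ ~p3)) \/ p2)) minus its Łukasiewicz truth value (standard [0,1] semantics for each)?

-1.00

Gödel evaluation:
  ~p1: Gödel ¬ of 0.06 = 0 (operand ≠ 0)
  ~~p1: Gödel ¬ of 0 = 1 (operand is 0)
  ~p1: Gödel ¬ of 0.06 = 0 (operand ≠ 0)
  ~p2: Gödel ¬ of 0.46 = 0 (operand ≠ 0)
  (~p1 /\ ~p2) = min(0, 0) = 0
  ~p3: Gödel ¬ of 0.89 = 0 (operand ≠ 0)
  ((~p1 /\ ~p2) /\ ~p3) = min(0, 0) = 0
  (p2 -> ((~p1 /\ ~p2) /\ ~p3)): 0.46 > 0, so result = 0
  ((p2 -> ((~p1 /\ ~p2) /\ ~p3)) \/ p2) = max(0, 0.46) = 0.46
  ~((p2 -> ((~p1 /\ ~p2) /\ ~p3)) \/ p2): Gödel ¬ of 0.46 = 0 (operand ≠ 0)
  (~~p1 -> ~((p2 -> ((~p1 /\ ~p2) /\ ~p3)) \/ p2)): 1 > 0, so result = 0
  Gödel value = 0
Łukasiewicz evaluation:
  ~p1: Łukasiewicz ¬ gives 1 − 0.06 = 0.94
  ~~p1: Łukasiewicz ¬ gives 1 − 0.94 = 0.06
  ~p1: Łukasiewicz ¬ gives 1 − 0.06 = 0.94
  ~p2: Łukasiewicz ¬ gives 1 − 0.46 = 0.54
  (~p1 /\ ~p2) = min(0.94, 0.54) = 0.54
  ~p3: Łukasiewicz ¬ gives 1 − 0.89 = 0.11
  ((~p1 /\ ~p2) /\ ~p3) = min(0.54, 0.11) = 0.11
  (p2 -> ((~p1 /\ ~p2) /\ ~p3)): min(1, 1 − 0.46 + 0.11) = 0.65
  ((p2 -> ((~p1 /\ ~p2) /\ ~p3)) \/ p2) = max(0.65, 0.46) = 0.65
  ~((p2 -> ((~p1 /\ ~p2) /\ ~p3)) \/ p2): Łukasiewicz ¬ gives 1 − 0.65 = 0.35
  (~~p1 -> ~((p2 -> ((~p1 /\ ~p2) /\ ~p3)) \/ p2)): min(1, 1 − 0.06 + 0.35) = 1
  Łukasiewicz value = 1
Difference: 0 − 1 = -1.00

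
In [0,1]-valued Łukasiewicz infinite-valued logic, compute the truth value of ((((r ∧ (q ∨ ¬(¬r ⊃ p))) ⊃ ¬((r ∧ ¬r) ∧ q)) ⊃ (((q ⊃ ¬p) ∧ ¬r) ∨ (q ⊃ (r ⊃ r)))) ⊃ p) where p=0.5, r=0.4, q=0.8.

0.50

¬r: Łukasiewicz ¬ gives 1 − 0.4 = 0.6
(¬r ⊃ p): min(1, 1 − 0.6 + 0.5) = 0.9
¬(¬r ⊃ p): Łukasiewicz ¬ gives 1 − 0.9 = 0.1
(q ∨ ¬(¬r ⊃ p)) = max(0.8, 0.1) = 0.8
(r ∧ (q ∨ ¬(¬r ⊃ p))) = min(0.4, 0.8) = 0.4
¬r: Łukasiewicz ¬ gives 1 − 0.4 = 0.6
(r ∧ ¬r) = min(0.4, 0.6) = 0.4
((r ∧ ¬r) ∧ q) = min(0.4, 0.8) = 0.4
¬((r ∧ ¬r) ∧ q): Łukasiewicz ¬ gives 1 − 0.4 = 0.6
((r ∧ (q ∨ ¬(¬r ⊃ p))) ⊃ ¬((r ∧ ¬r) ∧ q)): min(1, 1 − 0.4 + 0.6) = 1
¬p: Łukasiewicz ¬ gives 1 − 0.5 = 0.5
(q ⊃ ¬p): min(1, 1 − 0.8 + 0.5) = 0.7
¬r: Łukasiewicz ¬ gives 1 − 0.4 = 0.6
((q ⊃ ¬p) ∧ ¬r) = min(0.7, 0.6) = 0.6
(r ⊃ r): min(1, 1 − 0.4 + 0.4) = 1
(q ⊃ (r ⊃ r)): min(1, 1 − 0.8 + 1) = 1
(((q ⊃ ¬p) ∧ ¬r) ∨ (q ⊃ (r ⊃ r))) = max(0.6, 1) = 1
(((r ∧ (q ∨ ¬(¬r ⊃ p))) ⊃ ¬((r ∧ ¬r) ∧ q)) ⊃ (((q ⊃ ¬p) ∧ ¬r) ∨ (q ⊃ (r ⊃ r)))): min(1, 1 − 1 + 1) = 1
((((r ∧ (q ∨ ¬(¬r ⊃ p))) ⊃ ¬((r ∧ ¬r) ∧ q)) ⊃ (((q ⊃ ¬p) ∧ ¬r) ∨ (q ⊃ (r ⊃ r)))) ⊃ p): min(1, 1 − 1 + 0.5) = 0.5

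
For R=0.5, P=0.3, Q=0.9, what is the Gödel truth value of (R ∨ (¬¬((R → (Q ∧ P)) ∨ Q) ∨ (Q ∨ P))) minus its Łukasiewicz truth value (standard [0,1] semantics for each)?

Gödel evaluation:
  (Q ∧ P) = min(0.9, 0.3) = 0.3
  (R → (Q ∧ P)): 0.5 > 0.3, so result = 0.3
  ((R → (Q ∧ P)) ∨ Q) = max(0.3, 0.9) = 0.9
  ¬((R → (Q ∧ P)) ∨ Q): Gödel ¬ of 0.9 = 0 (operand ≠ 0)
  ¬¬((R → (Q ∧ P)) ∨ Q): Gödel ¬ of 0 = 1 (operand is 0)
  (Q ∨ P) = max(0.9, 0.3) = 0.9
  (¬¬((R → (Q ∧ P)) ∨ Q) ∨ (Q ∨ P)) = max(1, 0.9) = 1
  (R ∨ (¬¬((R → (Q ∧ P)) ∨ Q) ∨ (Q ∨ P))) = max(0.5, 1) = 1
  Gödel value = 1
Łukasiewicz evaluation:
  (Q ∧ P) = min(0.9, 0.3) = 0.3
  (R → (Q ∧ P)): min(1, 1 − 0.5 + 0.3) = 0.8
  ((R → (Q ∧ P)) ∨ Q) = max(0.8, 0.9) = 0.9
  ¬((R → (Q ∧ P)) ∨ Q): Łukasiewicz ¬ gives 1 − 0.9 = 0.1
  ¬¬((R → (Q ∧ P)) ∨ Q): Łukasiewicz ¬ gives 1 − 0.1 = 0.9
  (Q ∨ P) = max(0.9, 0.3) = 0.9
  (¬¬((R → (Q ∧ P)) ∨ Q) ∨ (Q ∨ P)) = max(0.9, 0.9) = 0.9
  (R ∨ (¬¬((R → (Q ∧ P)) ∨ Q) ∨ (Q ∨ P))) = max(0.5, 0.9) = 0.9
  Łukasiewicz value = 0.9
Difference: 1 − 0.9 = 0.10

0.10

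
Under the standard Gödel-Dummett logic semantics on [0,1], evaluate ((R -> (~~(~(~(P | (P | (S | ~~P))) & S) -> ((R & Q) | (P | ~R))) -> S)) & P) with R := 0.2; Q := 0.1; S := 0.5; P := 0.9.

~P: Gödel ¬ of 0.9 = 0 (operand ≠ 0)
~~P: Gödel ¬ of 0 = 1 (operand is 0)
(S | ~~P) = max(0.5, 1) = 1
(P | (S | ~~P)) = max(0.9, 1) = 1
(P | (P | (S | ~~P))) = max(0.9, 1) = 1
~(P | (P | (S | ~~P))): Gödel ¬ of 1 = 0 (operand ≠ 0)
(~(P | (P | (S | ~~P))) & S) = min(0, 0.5) = 0
~(~(P | (P | (S | ~~P))) & S): Gödel ¬ of 0 = 1 (operand is 0)
(R & Q) = min(0.2, 0.1) = 0.1
~R: Gödel ¬ of 0.2 = 0 (operand ≠ 0)
(P | ~R) = max(0.9, 0) = 0.9
((R & Q) | (P | ~R)) = max(0.1, 0.9) = 0.9
(~(~(P | (P | (S | ~~P))) & S) -> ((R & Q) | (P | ~R))): 1 > 0.9, so result = 0.9
~(~(~(P | (P | (S | ~~P))) & S) -> ((R & Q) | (P | ~R))): Gödel ¬ of 0.9 = 0 (operand ≠ 0)
~~(~(~(P | (P | (S | ~~P))) & S) -> ((R & Q) | (P | ~R))): Gödel ¬ of 0 = 1 (operand is 0)
(~~(~(~(P | (P | (S | ~~P))) & S) -> ((R & Q) | (P | ~R))) -> S): 1 > 0.5, so result = 0.5
(R -> (~~(~(~(P | (P | (S | ~~P))) & S) -> ((R & Q) | (P | ~R))) -> S)): 0.2 ≤ 0.5, so result = 1
((R -> (~~(~(~(P | (P | (S | ~~P))) & S) -> ((R & Q) | (P | ~R))) -> S)) & P) = min(1, 0.9) = 0.9

0.90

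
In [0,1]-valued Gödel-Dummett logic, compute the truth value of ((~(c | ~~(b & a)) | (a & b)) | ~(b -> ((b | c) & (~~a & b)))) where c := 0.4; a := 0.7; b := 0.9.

(b & a) = min(0.9, 0.7) = 0.7
~(b & a): Gödel ¬ of 0.7 = 0 (operand ≠ 0)
~~(b & a): Gödel ¬ of 0 = 1 (operand is 0)
(c | ~~(b & a)) = max(0.4, 1) = 1
~(c | ~~(b & a)): Gödel ¬ of 1 = 0 (operand ≠ 0)
(a & b) = min(0.7, 0.9) = 0.7
(~(c | ~~(b & a)) | (a & b)) = max(0, 0.7) = 0.7
(b | c) = max(0.9, 0.4) = 0.9
~a: Gödel ¬ of 0.7 = 0 (operand ≠ 0)
~~a: Gödel ¬ of 0 = 1 (operand is 0)
(~~a & b) = min(1, 0.9) = 0.9
((b | c) & (~~a & b)) = min(0.9, 0.9) = 0.9
(b -> ((b | c) & (~~a & b))): 0.9 ≤ 0.9, so result = 1
~(b -> ((b | c) & (~~a & b))): Gödel ¬ of 1 = 0 (operand ≠ 0)
((~(c | ~~(b & a)) | (a & b)) | ~(b -> ((b | c) & (~~a & b)))) = max(0.7, 0) = 0.7

0.70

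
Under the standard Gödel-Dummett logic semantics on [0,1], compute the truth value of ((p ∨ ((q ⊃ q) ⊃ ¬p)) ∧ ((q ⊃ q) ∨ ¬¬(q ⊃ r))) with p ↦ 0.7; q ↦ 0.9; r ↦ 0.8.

(q ⊃ q): 0.9 ≤ 0.9, so result = 1
¬p: Gödel ¬ of 0.7 = 0 (operand ≠ 0)
((q ⊃ q) ⊃ ¬p): 1 > 0, so result = 0
(p ∨ ((q ⊃ q) ⊃ ¬p)) = max(0.7, 0) = 0.7
(q ⊃ q): 0.9 ≤ 0.9, so result = 1
(q ⊃ r): 0.9 > 0.8, so result = 0.8
¬(q ⊃ r): Gödel ¬ of 0.8 = 0 (operand ≠ 0)
¬¬(q ⊃ r): Gödel ¬ of 0 = 1 (operand is 0)
((q ⊃ q) ∨ ¬¬(q ⊃ r)) = max(1, 1) = 1
((p ∨ ((q ⊃ q) ⊃ ¬p)) ∧ ((q ⊃ q) ∨ ¬¬(q ⊃ r))) = min(0.7, 1) = 0.7

0.70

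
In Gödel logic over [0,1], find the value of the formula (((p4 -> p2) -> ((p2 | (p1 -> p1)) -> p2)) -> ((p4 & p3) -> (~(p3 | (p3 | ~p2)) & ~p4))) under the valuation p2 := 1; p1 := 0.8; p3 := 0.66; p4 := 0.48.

0.00

(p4 -> p2): 0.48 ≤ 1, so result = 1
(p1 -> p1): 0.8 ≤ 0.8, so result = 1
(p2 | (p1 -> p1)) = max(1, 1) = 1
((p2 | (p1 -> p1)) -> p2): 1 ≤ 1, so result = 1
((p4 -> p2) -> ((p2 | (p1 -> p1)) -> p2)): 1 ≤ 1, so result = 1
(p4 & p3) = min(0.48, 0.66) = 0.48
~p2: Gödel ¬ of 1 = 0 (operand ≠ 0)
(p3 | ~p2) = max(0.66, 0) = 0.66
(p3 | (p3 | ~p2)) = max(0.66, 0.66) = 0.66
~(p3 | (p3 | ~p2)): Gödel ¬ of 0.66 = 0 (operand ≠ 0)
~p4: Gödel ¬ of 0.48 = 0 (operand ≠ 0)
(~(p3 | (p3 | ~p2)) & ~p4) = min(0, 0) = 0
((p4 & p3) -> (~(p3 | (p3 | ~p2)) & ~p4)): 0.48 > 0, so result = 0
(((p4 -> p2) -> ((p2 | (p1 -> p1)) -> p2)) -> ((p4 & p3) -> (~(p3 | (p3 | ~p2)) & ~p4))): 1 > 0, so result = 0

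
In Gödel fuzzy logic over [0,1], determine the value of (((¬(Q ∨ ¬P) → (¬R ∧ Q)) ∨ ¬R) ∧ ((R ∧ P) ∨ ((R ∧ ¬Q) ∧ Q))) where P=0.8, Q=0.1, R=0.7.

¬P: Gödel ¬ of 0.8 = 0 (operand ≠ 0)
(Q ∨ ¬P) = max(0.1, 0) = 0.1
¬(Q ∨ ¬P): Gödel ¬ of 0.1 = 0 (operand ≠ 0)
¬R: Gödel ¬ of 0.7 = 0 (operand ≠ 0)
(¬R ∧ Q) = min(0, 0.1) = 0
(¬(Q ∨ ¬P) → (¬R ∧ Q)): 0 ≤ 0, so result = 1
¬R: Gödel ¬ of 0.7 = 0 (operand ≠ 0)
((¬(Q ∨ ¬P) → (¬R ∧ Q)) ∨ ¬R) = max(1, 0) = 1
(R ∧ P) = min(0.7, 0.8) = 0.7
¬Q: Gödel ¬ of 0.1 = 0 (operand ≠ 0)
(R ∧ ¬Q) = min(0.7, 0) = 0
((R ∧ ¬Q) ∧ Q) = min(0, 0.1) = 0
((R ∧ P) ∨ ((R ∧ ¬Q) ∧ Q)) = max(0.7, 0) = 0.7
(((¬(Q ∨ ¬P) → (¬R ∧ Q)) ∨ ¬R) ∧ ((R ∧ P) ∨ ((R ∧ ¬Q) ∧ Q))) = min(1, 0.7) = 0.7

0.70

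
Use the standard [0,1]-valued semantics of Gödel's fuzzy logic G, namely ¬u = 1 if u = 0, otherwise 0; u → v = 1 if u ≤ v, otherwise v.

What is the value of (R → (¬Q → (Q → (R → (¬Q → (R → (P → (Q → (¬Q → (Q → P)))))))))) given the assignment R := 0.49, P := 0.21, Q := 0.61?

¬Q: Gödel ¬ of 0.61 = 0 (operand ≠ 0)
¬Q: Gödel ¬ of 0.61 = 0 (operand ≠ 0)
¬Q: Gödel ¬ of 0.61 = 0 (operand ≠ 0)
(Q → P): 0.61 > 0.21, so result = 0.21
(¬Q → (Q → P)): 0 ≤ 0.21, so result = 1
(Q → (¬Q → (Q → P))): 0.61 ≤ 1, so result = 1
(P → (Q → (¬Q → (Q → P)))): 0.21 ≤ 1, so result = 1
(R → (P → (Q → (¬Q → (Q → P))))): 0.49 ≤ 1, so result = 1
(¬Q → (R → (P → (Q → (¬Q → (Q → P)))))): 0 ≤ 1, so result = 1
(R → (¬Q → (R → (P → (Q → (¬Q → (Q → P))))))): 0.49 ≤ 1, so result = 1
(Q → (R → (¬Q → (R → (P → (Q → (¬Q → (Q → P)))))))): 0.61 ≤ 1, so result = 1
(¬Q → (Q → (R → (¬Q → (R → (P → (Q → (¬Q → (Q → P))))))))): 0 ≤ 1, so result = 1
(R → (¬Q → (Q → (R → (¬Q → (R → (P → (Q → (¬Q → (Q → P)))))))))): 0.49 ≤ 1, so result = 1

1.00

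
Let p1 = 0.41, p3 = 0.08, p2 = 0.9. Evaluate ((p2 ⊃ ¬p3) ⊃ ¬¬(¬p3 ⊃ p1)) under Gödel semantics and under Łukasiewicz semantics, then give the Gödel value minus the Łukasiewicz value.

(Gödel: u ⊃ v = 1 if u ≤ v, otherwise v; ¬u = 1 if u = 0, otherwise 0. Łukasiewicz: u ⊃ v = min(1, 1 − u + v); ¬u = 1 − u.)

Gödel evaluation:
  ¬p3: Gödel ¬ of 0.08 = 0 (operand ≠ 0)
  (p2 ⊃ ¬p3): 0.9 > 0, so result = 0
  ¬p3: Gödel ¬ of 0.08 = 0 (operand ≠ 0)
  (¬p3 ⊃ p1): 0 ≤ 0.41, so result = 1
  ¬(¬p3 ⊃ p1): Gödel ¬ of 1 = 0 (operand ≠ 0)
  ¬¬(¬p3 ⊃ p1): Gödel ¬ of 0 = 1 (operand is 0)
  ((p2 ⊃ ¬p3) ⊃ ¬¬(¬p3 ⊃ p1)): 0 ≤ 1, so result = 1
  Gödel value = 1
Łukasiewicz evaluation:
  ¬p3: Łukasiewicz ¬ gives 1 − 0.08 = 0.92
  (p2 ⊃ ¬p3): min(1, 1 − 0.9 + 0.92) = 1
  ¬p3: Łukasiewicz ¬ gives 1 − 0.08 = 0.92
  (¬p3 ⊃ p1): min(1, 1 − 0.92 + 0.41) = 0.49
  ¬(¬p3 ⊃ p1): Łukasiewicz ¬ gives 1 − 0.49 = 0.51
  ¬¬(¬p3 ⊃ p1): Łukasiewicz ¬ gives 1 − 0.51 = 0.49
  ((p2 ⊃ ¬p3) ⊃ ¬¬(¬p3 ⊃ p1)): min(1, 1 − 1 + 0.49) = 0.49
  Łukasiewicz value = 0.49
Difference: 1 − 0.49 = 0.51

0.51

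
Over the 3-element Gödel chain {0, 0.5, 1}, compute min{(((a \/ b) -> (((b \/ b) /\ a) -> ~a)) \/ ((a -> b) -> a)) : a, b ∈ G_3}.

0.50

The minimum is attained at a = 0.5, b = 0.5:
  (a \/ b) = max(0.5, 0.5) = 0.5
  (b \/ b) = max(0.5, 0.5) = 0.5
  ((b \/ b) /\ a) = min(0.5, 0.5) = 0.5
  ~a: Gödel ¬ of 0.5 = 0 (operand ≠ 0)
  (((b \/ b) /\ a) -> ~a): 0.5 > 0, so result = 0
  ((a \/ b) -> (((b \/ b) /\ a) -> ~a)): 0.5 > 0, so result = 0
  (a -> b): 0.5 ≤ 0.5, so result = 1
  ((a -> b) -> a): 1 > 0.5, so result = 0.5
  (((a \/ b) -> (((b \/ b) /\ a) -> ~a)) \/ ((a -> b) -> a)) = max(0, 0.5) = 0.5
Checking all 9 assignments confirms none give a value below 0.50.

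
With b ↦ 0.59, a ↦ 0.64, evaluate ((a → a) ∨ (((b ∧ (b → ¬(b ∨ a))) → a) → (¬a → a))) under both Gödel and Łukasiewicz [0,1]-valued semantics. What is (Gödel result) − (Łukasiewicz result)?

0.00

Gödel evaluation:
  (a → a): 0.64 ≤ 0.64, so result = 1
  (b ∨ a) = max(0.59, 0.64) = 0.64
  ¬(b ∨ a): Gödel ¬ of 0.64 = 0 (operand ≠ 0)
  (b → ¬(b ∨ a)): 0.59 > 0, so result = 0
  (b ∧ (b → ¬(b ∨ a))) = min(0.59, 0) = 0
  ((b ∧ (b → ¬(b ∨ a))) → a): 0 ≤ 0.64, so result = 1
  ¬a: Gödel ¬ of 0.64 = 0 (operand ≠ 0)
  (¬a → a): 0 ≤ 0.64, so result = 1
  (((b ∧ (b → ¬(b ∨ a))) → a) → (¬a → a)): 1 ≤ 1, so result = 1
  ((a → a) ∨ (((b ∧ (b → ¬(b ∨ a))) → a) → (¬a → a))) = max(1, 1) = 1
  Gödel value = 1
Łukasiewicz evaluation:
  (a → a): min(1, 1 − 0.64 + 0.64) = 1
  (b ∨ a) = max(0.59, 0.64) = 0.64
  ¬(b ∨ a): Łukasiewicz ¬ gives 1 − 0.64 = 0.36
  (b → ¬(b ∨ a)): min(1, 1 − 0.59 + 0.36) = 0.77
  (b ∧ (b → ¬(b ∨ a))) = min(0.59, 0.77) = 0.59
  ((b ∧ (b → ¬(b ∨ a))) → a): min(1, 1 − 0.59 + 0.64) = 1
  ¬a: Łukasiewicz ¬ gives 1 − 0.64 = 0.36
  (¬a → a): min(1, 1 − 0.36 + 0.64) = 1
  (((b ∧ (b → ¬(b ∨ a))) → a) → (¬a → a)): min(1, 1 − 1 + 1) = 1
  ((a → a) ∨ (((b ∧ (b → ¬(b ∨ a))) → a) → (¬a → a))) = max(1, 1) = 1
  Łukasiewicz value = 1
Difference: 1 − 1 = 0.00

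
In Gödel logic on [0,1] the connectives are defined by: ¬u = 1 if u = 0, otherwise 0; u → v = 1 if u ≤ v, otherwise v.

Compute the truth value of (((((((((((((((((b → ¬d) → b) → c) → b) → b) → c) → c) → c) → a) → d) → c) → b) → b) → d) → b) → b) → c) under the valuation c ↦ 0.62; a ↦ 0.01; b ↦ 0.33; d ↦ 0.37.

¬d: Gödel ¬ of 0.37 = 0 (operand ≠ 0)
(b → ¬d): 0.33 > 0, so result = 0
((b → ¬d) → b): 0 ≤ 0.33, so result = 1
(((b → ¬d) → b) → c): 1 > 0.62, so result = 0.62
((((b → ¬d) → b) → c) → b): 0.62 > 0.33, so result = 0.33
(((((b → ¬d) → b) → c) → b) → b): 0.33 ≤ 0.33, so result = 1
((((((b → ¬d) → b) → c) → b) → b) → c): 1 > 0.62, so result = 0.62
(((((((b → ¬d) → b) → c) → b) → b) → c) → c): 0.62 ≤ 0.62, so result = 1
((((((((b → ¬d) → b) → c) → b) → b) → c) → c) → c): 1 > 0.62, so result = 0.62
(((((((((b → ¬d) → b) → c) → b) → b) → c) → c) → c) → a): 0.62 > 0.01, so result = 0.01
((((((((((b → ¬d) → b) → c) → b) → b) → c) → c) → c) → a) → d): 0.01 ≤ 0.37, so result = 1
(((((((((((b → ¬d) → b) → c) → b) → b) → c) → c) → c) → a) → d) → c): 1 > 0.62, so result = 0.62
((((((((((((b → ¬d) → b) → c) → b) → b) → c) → c) → c) → a) → d) → c) → b): 0.62 > 0.33, so result = 0.33
(((((((((((((b → ¬d) → b) → c) → b) → b) → c) → c) → c) → a) → d) → c) → b) → b): 0.33 ≤ 0.33, so result = 1
((((((((((((((b → ¬d) → b) → c) → b) → b) → c) → c) → c) → a) → d) → c) → b) → b) → d): 1 > 0.37, so result = 0.37
(((((((((((((((b → ¬d) → b) → c) → b) → b) → c) → c) → c) → a) → d) → c) → b) → b) → d) → b): 0.37 > 0.33, so result = 0.33
((((((((((((((((b → ¬d) → b) → c) → b) → b) → c) → c) → c) → a) → d) → c) → b) → b) → d) → b) → b): 0.33 ≤ 0.33, so result = 1
(((((((((((((((((b → ¬d) → b) → c) → b) → b) → c) → c) → c) → a) → d) → c) → b) → b) → d) → b) → b) → c): 1 > 0.62, so result = 0.62

0.62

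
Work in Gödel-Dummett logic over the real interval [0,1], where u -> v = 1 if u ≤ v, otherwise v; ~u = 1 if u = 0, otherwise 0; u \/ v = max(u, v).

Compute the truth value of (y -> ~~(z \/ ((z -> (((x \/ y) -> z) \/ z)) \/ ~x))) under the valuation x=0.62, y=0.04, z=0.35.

1.00

(x \/ y) = max(0.62, 0.04) = 0.62
((x \/ y) -> z): 0.62 > 0.35, so result = 0.35
(((x \/ y) -> z) \/ z) = max(0.35, 0.35) = 0.35
(z -> (((x \/ y) -> z) \/ z)): 0.35 ≤ 0.35, so result = 1
~x: Gödel ¬ of 0.62 = 0 (operand ≠ 0)
((z -> (((x \/ y) -> z) \/ z)) \/ ~x) = max(1, 0) = 1
(z \/ ((z -> (((x \/ y) -> z) \/ z)) \/ ~x)) = max(0.35, 1) = 1
~(z \/ ((z -> (((x \/ y) -> z) \/ z)) \/ ~x)): Gödel ¬ of 1 = 0 (operand ≠ 0)
~~(z \/ ((z -> (((x \/ y) -> z) \/ z)) \/ ~x)): Gödel ¬ of 0 = 1 (operand is 0)
(y -> ~~(z \/ ((z -> (((x \/ y) -> z) \/ z)) \/ ~x))): 0.04 ≤ 1, so result = 1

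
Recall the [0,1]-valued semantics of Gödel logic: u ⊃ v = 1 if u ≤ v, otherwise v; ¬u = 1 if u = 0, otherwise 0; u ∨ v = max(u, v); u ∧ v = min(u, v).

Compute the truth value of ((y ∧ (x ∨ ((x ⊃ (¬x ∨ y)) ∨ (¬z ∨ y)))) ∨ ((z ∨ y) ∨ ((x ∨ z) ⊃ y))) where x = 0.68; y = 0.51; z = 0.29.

¬x: Gödel ¬ of 0.68 = 0 (operand ≠ 0)
(¬x ∨ y) = max(0, 0.51) = 0.51
(x ⊃ (¬x ∨ y)): 0.68 > 0.51, so result = 0.51
¬z: Gödel ¬ of 0.29 = 0 (operand ≠ 0)
(¬z ∨ y) = max(0, 0.51) = 0.51
((x ⊃ (¬x ∨ y)) ∨ (¬z ∨ y)) = max(0.51, 0.51) = 0.51
(x ∨ ((x ⊃ (¬x ∨ y)) ∨ (¬z ∨ y))) = max(0.68, 0.51) = 0.68
(y ∧ (x ∨ ((x ⊃ (¬x ∨ y)) ∨ (¬z ∨ y)))) = min(0.51, 0.68) = 0.51
(z ∨ y) = max(0.29, 0.51) = 0.51
(x ∨ z) = max(0.68, 0.29) = 0.68
((x ∨ z) ⊃ y): 0.68 > 0.51, so result = 0.51
((z ∨ y) ∨ ((x ∨ z) ⊃ y)) = max(0.51, 0.51) = 0.51
((y ∧ (x ∨ ((x ⊃ (¬x ∨ y)) ∨ (¬z ∨ y)))) ∨ ((z ∨ y) ∨ ((x ∨ z) ⊃ y))) = max(0.51, 0.51) = 0.51

0.51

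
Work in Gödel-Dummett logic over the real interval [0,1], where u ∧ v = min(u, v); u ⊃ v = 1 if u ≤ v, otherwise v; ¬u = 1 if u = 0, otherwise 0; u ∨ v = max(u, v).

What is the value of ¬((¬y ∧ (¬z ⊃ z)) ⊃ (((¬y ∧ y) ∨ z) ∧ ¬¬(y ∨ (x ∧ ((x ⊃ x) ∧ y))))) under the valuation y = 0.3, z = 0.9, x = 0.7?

¬y: Gödel ¬ of 0.3 = 0 (operand ≠ 0)
¬z: Gödel ¬ of 0.9 = 0 (operand ≠ 0)
(¬z ⊃ z): 0 ≤ 0.9, so result = 1
(¬y ∧ (¬z ⊃ z)) = min(0, 1) = 0
¬y: Gödel ¬ of 0.3 = 0 (operand ≠ 0)
(¬y ∧ y) = min(0, 0.3) = 0
((¬y ∧ y) ∨ z) = max(0, 0.9) = 0.9
(x ⊃ x): 0.7 ≤ 0.7, so result = 1
((x ⊃ x) ∧ y) = min(1, 0.3) = 0.3
(x ∧ ((x ⊃ x) ∧ y)) = min(0.7, 0.3) = 0.3
(y ∨ (x ∧ ((x ⊃ x) ∧ y))) = max(0.3, 0.3) = 0.3
¬(y ∨ (x ∧ ((x ⊃ x) ∧ y))): Gödel ¬ of 0.3 = 0 (operand ≠ 0)
¬¬(y ∨ (x ∧ ((x ⊃ x) ∧ y))): Gödel ¬ of 0 = 1 (operand is 0)
(((¬y ∧ y) ∨ z) ∧ ¬¬(y ∨ (x ∧ ((x ⊃ x) ∧ y)))) = min(0.9, 1) = 0.9
((¬y ∧ (¬z ⊃ z)) ⊃ (((¬y ∧ y) ∨ z) ∧ ¬¬(y ∨ (x ∧ ((x ⊃ x) ∧ y))))): 0 ≤ 0.9, so result = 1
¬((¬y ∧ (¬z ⊃ z)) ⊃ (((¬y ∧ y) ∨ z) ∧ ¬¬(y ∨ (x ∧ ((x ⊃ x) ∧ y))))): Gödel ¬ of 1 = 0 (operand ≠ 0)

0.00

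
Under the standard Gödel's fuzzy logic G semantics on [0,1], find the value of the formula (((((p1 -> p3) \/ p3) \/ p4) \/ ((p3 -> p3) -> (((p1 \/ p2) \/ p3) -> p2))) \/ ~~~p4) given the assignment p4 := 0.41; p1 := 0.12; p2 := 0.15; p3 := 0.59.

(p1 -> p3): 0.12 ≤ 0.59, so result = 1
((p1 -> p3) \/ p3) = max(1, 0.59) = 1
(((p1 -> p3) \/ p3) \/ p4) = max(1, 0.41) = 1
(p3 -> p3): 0.59 ≤ 0.59, so result = 1
(p1 \/ p2) = max(0.12, 0.15) = 0.15
((p1 \/ p2) \/ p3) = max(0.15, 0.59) = 0.59
(((p1 \/ p2) \/ p3) -> p2): 0.59 > 0.15, so result = 0.15
((p3 -> p3) -> (((p1 \/ p2) \/ p3) -> p2)): 1 > 0.15, so result = 0.15
((((p1 -> p3) \/ p3) \/ p4) \/ ((p3 -> p3) -> (((p1 \/ p2) \/ p3) -> p2))) = max(1, 0.15) = 1
~p4: Gödel ¬ of 0.41 = 0 (operand ≠ 0)
~~p4: Gödel ¬ of 0 = 1 (operand is 0)
~~~p4: Gödel ¬ of 1 = 0 (operand ≠ 0)
(((((p1 -> p3) \/ p3) \/ p4) \/ ((p3 -> p3) -> (((p1 \/ p2) \/ p3) -> p2))) \/ ~~~p4) = max(1, 0) = 1

1.00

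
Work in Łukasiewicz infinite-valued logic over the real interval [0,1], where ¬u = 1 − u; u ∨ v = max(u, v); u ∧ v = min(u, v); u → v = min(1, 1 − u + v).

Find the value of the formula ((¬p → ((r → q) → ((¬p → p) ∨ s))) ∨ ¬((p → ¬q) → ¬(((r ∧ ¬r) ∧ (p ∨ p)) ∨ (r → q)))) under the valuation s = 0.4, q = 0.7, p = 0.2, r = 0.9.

¬p: Łukasiewicz ¬ gives 1 − 0.2 = 0.8
(r → q): min(1, 1 − 0.9 + 0.7) = 0.8
¬p: Łukasiewicz ¬ gives 1 − 0.2 = 0.8
(¬p → p): min(1, 1 − 0.8 + 0.2) = 0.4
((¬p → p) ∨ s) = max(0.4, 0.4) = 0.4
((r → q) → ((¬p → p) ∨ s)): min(1, 1 − 0.8 + 0.4) = 0.6
(¬p → ((r → q) → ((¬p → p) ∨ s))): min(1, 1 − 0.8 + 0.6) = 0.8
¬q: Łukasiewicz ¬ gives 1 − 0.7 = 0.3
(p → ¬q): min(1, 1 − 0.2 + 0.3) = 1
¬r: Łukasiewicz ¬ gives 1 − 0.9 = 0.1
(r ∧ ¬r) = min(0.9, 0.1) = 0.1
(p ∨ p) = max(0.2, 0.2) = 0.2
((r ∧ ¬r) ∧ (p ∨ p)) = min(0.1, 0.2) = 0.1
(r → q): min(1, 1 − 0.9 + 0.7) = 0.8
(((r ∧ ¬r) ∧ (p ∨ p)) ∨ (r → q)) = max(0.1, 0.8) = 0.8
¬(((r ∧ ¬r) ∧ (p ∨ p)) ∨ (r → q)): Łukasiewicz ¬ gives 1 − 0.8 = 0.2
((p → ¬q) → ¬(((r ∧ ¬r) ∧ (p ∨ p)) ∨ (r → q))): min(1, 1 − 1 + 0.2) = 0.2
¬((p → ¬q) → ¬(((r ∧ ¬r) ∧ (p ∨ p)) ∨ (r → q))): Łukasiewicz ¬ gives 1 − 0.2 = 0.8
((¬p → ((r → q) → ((¬p → p) ∨ s))) ∨ ¬((p → ¬q) → ¬(((r ∧ ¬r) ∧ (p ∨ p)) ∨ (r → q)))) = max(0.8, 0.8) = 0.8

0.80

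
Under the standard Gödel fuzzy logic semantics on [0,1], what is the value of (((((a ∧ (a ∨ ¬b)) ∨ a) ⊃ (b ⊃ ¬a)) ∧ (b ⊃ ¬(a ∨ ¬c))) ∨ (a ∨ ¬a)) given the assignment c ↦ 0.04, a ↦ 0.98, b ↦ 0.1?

0.98

¬b: Gödel ¬ of 0.1 = 0 (operand ≠ 0)
(a ∨ ¬b) = max(0.98, 0) = 0.98
(a ∧ (a ∨ ¬b)) = min(0.98, 0.98) = 0.98
((a ∧ (a ∨ ¬b)) ∨ a) = max(0.98, 0.98) = 0.98
¬a: Gödel ¬ of 0.98 = 0 (operand ≠ 0)
(b ⊃ ¬a): 0.1 > 0, so result = 0
(((a ∧ (a ∨ ¬b)) ∨ a) ⊃ (b ⊃ ¬a)): 0.98 > 0, so result = 0
¬c: Gödel ¬ of 0.04 = 0 (operand ≠ 0)
(a ∨ ¬c) = max(0.98, 0) = 0.98
¬(a ∨ ¬c): Gödel ¬ of 0.98 = 0 (operand ≠ 0)
(b ⊃ ¬(a ∨ ¬c)): 0.1 > 0, so result = 0
((((a ∧ (a ∨ ¬b)) ∨ a) ⊃ (b ⊃ ¬a)) ∧ (b ⊃ ¬(a ∨ ¬c))) = min(0, 0) = 0
¬a: Gödel ¬ of 0.98 = 0 (operand ≠ 0)
(a ∨ ¬a) = max(0.98, 0) = 0.98
(((((a ∧ (a ∨ ¬b)) ∨ a) ⊃ (b ⊃ ¬a)) ∧ (b ⊃ ¬(a ∨ ¬c))) ∨ (a ∨ ¬a)) = max(0, 0.98) = 0.98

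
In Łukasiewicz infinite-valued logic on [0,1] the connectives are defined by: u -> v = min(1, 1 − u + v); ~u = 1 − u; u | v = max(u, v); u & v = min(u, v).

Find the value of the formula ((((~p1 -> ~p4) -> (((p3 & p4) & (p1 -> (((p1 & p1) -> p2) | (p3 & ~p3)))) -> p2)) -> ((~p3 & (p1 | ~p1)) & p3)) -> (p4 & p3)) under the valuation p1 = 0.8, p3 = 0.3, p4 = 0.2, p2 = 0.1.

~p1: Łukasiewicz ¬ gives 1 − 0.8 = 0.2
~p4: Łukasiewicz ¬ gives 1 − 0.2 = 0.8
(~p1 -> ~p4): min(1, 1 − 0.2 + 0.8) = 1
(p3 & p4) = min(0.3, 0.2) = 0.2
(p1 & p1) = min(0.8, 0.8) = 0.8
((p1 & p1) -> p2): min(1, 1 − 0.8 + 0.1) = 0.3
~p3: Łukasiewicz ¬ gives 1 − 0.3 = 0.7
(p3 & ~p3) = min(0.3, 0.7) = 0.3
(((p1 & p1) -> p2) | (p3 & ~p3)) = max(0.3, 0.3) = 0.3
(p1 -> (((p1 & p1) -> p2) | (p3 & ~p3))): min(1, 1 − 0.8 + 0.3) = 0.5
((p3 & p4) & (p1 -> (((p1 & p1) -> p2) | (p3 & ~p3)))) = min(0.2, 0.5) = 0.2
(((p3 & p4) & (p1 -> (((p1 & p1) -> p2) | (p3 & ~p3)))) -> p2): min(1, 1 − 0.2 + 0.1) = 0.9
((~p1 -> ~p4) -> (((p3 & p4) & (p1 -> (((p1 & p1) -> p2) | (p3 & ~p3)))) -> p2)): min(1, 1 − 1 + 0.9) = 0.9
~p3: Łukasiewicz ¬ gives 1 − 0.3 = 0.7
~p1: Łukasiewicz ¬ gives 1 − 0.8 = 0.2
(p1 | ~p1) = max(0.8, 0.2) = 0.8
(~p3 & (p1 | ~p1)) = min(0.7, 0.8) = 0.7
((~p3 & (p1 | ~p1)) & p3) = min(0.7, 0.3) = 0.3
(((~p1 -> ~p4) -> (((p3 & p4) & (p1 -> (((p1 & p1) -> p2) | (p3 & ~p3)))) -> p2)) -> ((~p3 & (p1 | ~p1)) & p3)): min(1, 1 − 0.9 + 0.3) = 0.4
(p4 & p3) = min(0.2, 0.3) = 0.2
((((~p1 -> ~p4) -> (((p3 & p4) & (p1 -> (((p1 & p1) -> p2) | (p3 & ~p3)))) -> p2)) -> ((~p3 & (p1 | ~p1)) & p3)) -> (p4 & p3)): min(1, 1 − 0.4 + 0.2) = 0.8

0.80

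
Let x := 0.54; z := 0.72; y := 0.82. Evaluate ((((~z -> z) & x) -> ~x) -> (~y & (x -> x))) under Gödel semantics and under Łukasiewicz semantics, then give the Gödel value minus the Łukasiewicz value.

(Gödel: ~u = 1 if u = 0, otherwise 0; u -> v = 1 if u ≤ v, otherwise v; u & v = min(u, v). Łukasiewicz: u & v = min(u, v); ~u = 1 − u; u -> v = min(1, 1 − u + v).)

0.74

Gödel evaluation:
  ~z: Gödel ¬ of 0.72 = 0 (operand ≠ 0)
  (~z -> z): 0 ≤ 0.72, so result = 1
  ((~z -> z) & x) = min(1, 0.54) = 0.54
  ~x: Gödel ¬ of 0.54 = 0 (operand ≠ 0)
  (((~z -> z) & x) -> ~x): 0.54 > 0, so result = 0
  ~y: Gödel ¬ of 0.82 = 0 (operand ≠ 0)
  (x -> x): 0.54 ≤ 0.54, so result = 1
  (~y & (x -> x)) = min(0, 1) = 0
  ((((~z -> z) & x) -> ~x) -> (~y & (x -> x))): 0 ≤ 0, so result = 1
  Gödel value = 1
Łukasiewicz evaluation:
  ~z: Łukasiewicz ¬ gives 1 − 0.72 = 0.28
  (~z -> z): min(1, 1 − 0.28 + 0.72) = 1
  ((~z -> z) & x) = min(1, 0.54) = 0.54
  ~x: Łukasiewicz ¬ gives 1 − 0.54 = 0.46
  (((~z -> z) & x) -> ~x): min(1, 1 − 0.54 + 0.46) = 0.92
  ~y: Łukasiewicz ¬ gives 1 − 0.82 = 0.18
  (x -> x): min(1, 1 − 0.54 + 0.54) = 1
  (~y & (x -> x)) = min(0.18, 1) = 0.18
  ((((~z -> z) & x) -> ~x) -> (~y & (x -> x))): min(1, 1 − 0.92 + 0.18) = 0.26
  Łukasiewicz value = 0.26
Difference: 1 − 0.26 = 0.74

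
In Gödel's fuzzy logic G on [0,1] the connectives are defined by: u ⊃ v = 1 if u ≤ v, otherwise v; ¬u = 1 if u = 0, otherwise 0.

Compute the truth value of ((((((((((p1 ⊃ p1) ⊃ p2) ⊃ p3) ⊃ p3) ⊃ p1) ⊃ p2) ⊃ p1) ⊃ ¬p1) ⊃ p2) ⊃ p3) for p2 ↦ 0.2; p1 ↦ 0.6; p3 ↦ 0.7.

(p1 ⊃ p1): 0.6 ≤ 0.6, so result = 1
((p1 ⊃ p1) ⊃ p2): 1 > 0.2, so result = 0.2
(((p1 ⊃ p1) ⊃ p2) ⊃ p3): 0.2 ≤ 0.7, so result = 1
((((p1 ⊃ p1) ⊃ p2) ⊃ p3) ⊃ p3): 1 > 0.7, so result = 0.7
(((((p1 ⊃ p1) ⊃ p2) ⊃ p3) ⊃ p3) ⊃ p1): 0.7 > 0.6, so result = 0.6
((((((p1 ⊃ p1) ⊃ p2) ⊃ p3) ⊃ p3) ⊃ p1) ⊃ p2): 0.6 > 0.2, so result = 0.2
(((((((p1 ⊃ p1) ⊃ p2) ⊃ p3) ⊃ p3) ⊃ p1) ⊃ p2) ⊃ p1): 0.2 ≤ 0.6, so result = 1
¬p1: Gödel ¬ of 0.6 = 0 (operand ≠ 0)
((((((((p1 ⊃ p1) ⊃ p2) ⊃ p3) ⊃ p3) ⊃ p1) ⊃ p2) ⊃ p1) ⊃ ¬p1): 1 > 0, so result = 0
(((((((((p1 ⊃ p1) ⊃ p2) ⊃ p3) ⊃ p3) ⊃ p1) ⊃ p2) ⊃ p1) ⊃ ¬p1) ⊃ p2): 0 ≤ 0.2, so result = 1
((((((((((p1 ⊃ p1) ⊃ p2) ⊃ p3) ⊃ p3) ⊃ p1) ⊃ p2) ⊃ p1) ⊃ ¬p1) ⊃ p2) ⊃ p3): 1 > 0.7, so result = 0.7

0.70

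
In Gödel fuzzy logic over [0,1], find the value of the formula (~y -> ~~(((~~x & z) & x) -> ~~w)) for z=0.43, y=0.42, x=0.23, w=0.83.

1.00

~y: Gödel ¬ of 0.42 = 0 (operand ≠ 0)
~x: Gödel ¬ of 0.23 = 0 (operand ≠ 0)
~~x: Gödel ¬ of 0 = 1 (operand is 0)
(~~x & z) = min(1, 0.43) = 0.43
((~~x & z) & x) = min(0.43, 0.23) = 0.23
~w: Gödel ¬ of 0.83 = 0 (operand ≠ 0)
~~w: Gödel ¬ of 0 = 1 (operand is 0)
(((~~x & z) & x) -> ~~w): 0.23 ≤ 1, so result = 1
~(((~~x & z) & x) -> ~~w): Gödel ¬ of 1 = 0 (operand ≠ 0)
~~(((~~x & z) & x) -> ~~w): Gödel ¬ of 0 = 1 (operand is 0)
(~y -> ~~(((~~x & z) & x) -> ~~w)): 0 ≤ 1, so result = 1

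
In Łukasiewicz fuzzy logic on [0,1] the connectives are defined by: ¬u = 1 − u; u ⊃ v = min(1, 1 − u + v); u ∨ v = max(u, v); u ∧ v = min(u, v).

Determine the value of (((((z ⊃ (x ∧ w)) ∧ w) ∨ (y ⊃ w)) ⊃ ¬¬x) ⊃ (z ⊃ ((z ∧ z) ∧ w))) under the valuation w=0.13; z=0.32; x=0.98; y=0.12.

(x ∧ w) = min(0.98, 0.13) = 0.13
(z ⊃ (x ∧ w)): min(1, 1 − 0.32 + 0.13) = 0.81
((z ⊃ (x ∧ w)) ∧ w) = min(0.81, 0.13) = 0.13
(y ⊃ w): min(1, 1 − 0.12 + 0.13) = 1
(((z ⊃ (x ∧ w)) ∧ w) ∨ (y ⊃ w)) = max(0.13, 1) = 1
¬x: Łukasiewicz ¬ gives 1 − 0.98 = 0.02
¬¬x: Łukasiewicz ¬ gives 1 − 0.02 = 0.98
((((z ⊃ (x ∧ w)) ∧ w) ∨ (y ⊃ w)) ⊃ ¬¬x): min(1, 1 − 1 + 0.98) = 0.98
(z ∧ z) = min(0.32, 0.32) = 0.32
((z ∧ z) ∧ w) = min(0.32, 0.13) = 0.13
(z ⊃ ((z ∧ z) ∧ w)): min(1, 1 − 0.32 + 0.13) = 0.81
(((((z ⊃ (x ∧ w)) ∧ w) ∨ (y ⊃ w)) ⊃ ¬¬x) ⊃ (z ⊃ ((z ∧ z) ∧ w))): min(1, 1 − 0.98 + 0.81) = 0.83

0.83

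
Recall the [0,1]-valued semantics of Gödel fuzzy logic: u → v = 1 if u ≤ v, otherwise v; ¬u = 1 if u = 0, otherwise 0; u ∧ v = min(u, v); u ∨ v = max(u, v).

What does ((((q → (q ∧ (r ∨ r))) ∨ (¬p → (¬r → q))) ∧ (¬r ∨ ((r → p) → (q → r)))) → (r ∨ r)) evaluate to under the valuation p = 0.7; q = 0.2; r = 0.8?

(r ∨ r) = max(0.8, 0.8) = 0.8
(q ∧ (r ∨ r)) = min(0.2, 0.8) = 0.2
(q → (q ∧ (r ∨ r))): 0.2 ≤ 0.2, so result = 1
¬p: Gödel ¬ of 0.7 = 0 (operand ≠ 0)
¬r: Gödel ¬ of 0.8 = 0 (operand ≠ 0)
(¬r → q): 0 ≤ 0.2, so result = 1
(¬p → (¬r → q)): 0 ≤ 1, so result = 1
((q → (q ∧ (r ∨ r))) ∨ (¬p → (¬r → q))) = max(1, 1) = 1
¬r: Gödel ¬ of 0.8 = 0 (operand ≠ 0)
(r → p): 0.8 > 0.7, so result = 0.7
(q → r): 0.2 ≤ 0.8, so result = 1
((r → p) → (q → r)): 0.7 ≤ 1, so result = 1
(¬r ∨ ((r → p) → (q → r))) = max(0, 1) = 1
(((q → (q ∧ (r ∨ r))) ∨ (¬p → (¬r → q))) ∧ (¬r ∨ ((r → p) → (q → r)))) = min(1, 1) = 1
(r ∨ r) = max(0.8, 0.8) = 0.8
((((q → (q ∧ (r ∨ r))) ∨ (¬p → (¬r → q))) ∧ (¬r ∨ ((r → p) → (q → r)))) → (r ∨ r)): 1 > 0.8, so result = 0.8

0.80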